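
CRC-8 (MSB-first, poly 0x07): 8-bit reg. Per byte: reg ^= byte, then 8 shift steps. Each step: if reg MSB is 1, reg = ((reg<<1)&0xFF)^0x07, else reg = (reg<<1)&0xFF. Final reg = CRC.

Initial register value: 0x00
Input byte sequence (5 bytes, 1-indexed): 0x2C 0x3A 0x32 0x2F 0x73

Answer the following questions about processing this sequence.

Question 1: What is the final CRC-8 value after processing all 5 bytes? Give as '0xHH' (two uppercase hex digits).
After byte 1 (0x2C): reg=0xC4
After byte 2 (0x3A): reg=0xF4
After byte 3 (0x32): reg=0x5C
After byte 4 (0x2F): reg=0x5E
After byte 5 (0x73): reg=0xC3

Answer: 0xC3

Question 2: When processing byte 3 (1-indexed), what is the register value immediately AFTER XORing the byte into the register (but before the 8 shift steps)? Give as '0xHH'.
Answer: 0xC6

Derivation:
Register before byte 3: 0xF4
Byte 3: 0x32
0xF4 XOR 0x32 = 0xC6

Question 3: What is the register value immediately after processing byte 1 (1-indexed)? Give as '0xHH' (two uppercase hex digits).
Answer: 0xC4

Derivation:
After byte 1 (0x2C): reg=0xC4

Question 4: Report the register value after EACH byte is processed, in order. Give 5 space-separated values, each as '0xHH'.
0xC4 0xF4 0x5C 0x5E 0xC3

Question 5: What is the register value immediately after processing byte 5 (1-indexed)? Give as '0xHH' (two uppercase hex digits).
Answer: 0xC3

Derivation:
After byte 1 (0x2C): reg=0xC4
After byte 2 (0x3A): reg=0xF4
After byte 3 (0x32): reg=0x5C
After byte 4 (0x2F): reg=0x5E
After byte 5 (0x73): reg=0xC3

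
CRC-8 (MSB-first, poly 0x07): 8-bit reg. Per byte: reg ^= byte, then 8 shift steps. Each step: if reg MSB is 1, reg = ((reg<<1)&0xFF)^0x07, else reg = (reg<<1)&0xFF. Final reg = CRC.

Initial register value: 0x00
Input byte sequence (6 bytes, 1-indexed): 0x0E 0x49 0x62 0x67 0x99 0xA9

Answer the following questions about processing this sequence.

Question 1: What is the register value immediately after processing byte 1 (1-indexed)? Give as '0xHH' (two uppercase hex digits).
After byte 1 (0x0E): reg=0x2A

Answer: 0x2A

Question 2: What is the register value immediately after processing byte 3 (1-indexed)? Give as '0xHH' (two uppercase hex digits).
After byte 1 (0x0E): reg=0x2A
After byte 2 (0x49): reg=0x2E
After byte 3 (0x62): reg=0xE3

Answer: 0xE3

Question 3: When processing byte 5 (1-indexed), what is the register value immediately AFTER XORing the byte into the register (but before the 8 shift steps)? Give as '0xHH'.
Answer: 0x0C

Derivation:
Register before byte 5: 0x95
Byte 5: 0x99
0x95 XOR 0x99 = 0x0C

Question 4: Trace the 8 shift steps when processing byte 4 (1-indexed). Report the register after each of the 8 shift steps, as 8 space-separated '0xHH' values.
After byte 1 (0x0E): reg=0x2A
After byte 2 (0x49): reg=0x2E
After byte 3 (0x62): reg=0xE3
Register before byte 4: 0xE3
After XOR with byte 0x67: 0x84

Answer: 0x0F 0x1E 0x3C 0x78 0xF0 0xE7 0xC9 0x95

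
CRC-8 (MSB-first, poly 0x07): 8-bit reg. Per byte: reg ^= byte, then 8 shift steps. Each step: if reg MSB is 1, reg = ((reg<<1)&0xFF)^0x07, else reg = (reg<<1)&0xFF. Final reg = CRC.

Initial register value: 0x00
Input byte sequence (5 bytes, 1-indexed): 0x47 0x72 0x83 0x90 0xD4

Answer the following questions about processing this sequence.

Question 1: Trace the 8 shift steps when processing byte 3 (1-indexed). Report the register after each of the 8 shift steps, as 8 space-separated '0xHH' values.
After byte 1 (0x47): reg=0xD2
After byte 2 (0x72): reg=0x69
Register before byte 3: 0x69
After XOR with byte 0x83: 0xEA

Answer: 0xD3 0xA1 0x45 0x8A 0x13 0x26 0x4C 0x98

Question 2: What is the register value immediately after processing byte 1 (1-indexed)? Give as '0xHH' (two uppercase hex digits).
Answer: 0xD2

Derivation:
After byte 1 (0x47): reg=0xD2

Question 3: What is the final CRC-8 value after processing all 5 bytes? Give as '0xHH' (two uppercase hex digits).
Answer: 0x8A

Derivation:
After byte 1 (0x47): reg=0xD2
After byte 2 (0x72): reg=0x69
After byte 3 (0x83): reg=0x98
After byte 4 (0x90): reg=0x38
After byte 5 (0xD4): reg=0x8A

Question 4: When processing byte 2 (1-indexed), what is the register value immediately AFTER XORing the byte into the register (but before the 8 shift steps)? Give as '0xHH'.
Answer: 0xA0

Derivation:
Register before byte 2: 0xD2
Byte 2: 0x72
0xD2 XOR 0x72 = 0xA0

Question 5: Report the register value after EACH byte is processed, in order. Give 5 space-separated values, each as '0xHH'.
0xD2 0x69 0x98 0x38 0x8A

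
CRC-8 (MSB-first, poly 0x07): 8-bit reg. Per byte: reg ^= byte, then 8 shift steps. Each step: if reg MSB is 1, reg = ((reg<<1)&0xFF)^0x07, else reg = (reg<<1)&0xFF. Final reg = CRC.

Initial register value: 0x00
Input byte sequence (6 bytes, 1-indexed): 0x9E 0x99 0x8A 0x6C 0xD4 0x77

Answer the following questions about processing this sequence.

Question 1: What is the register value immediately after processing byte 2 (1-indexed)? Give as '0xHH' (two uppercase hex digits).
Answer: 0xF1

Derivation:
After byte 1 (0x9E): reg=0xD3
After byte 2 (0x99): reg=0xF1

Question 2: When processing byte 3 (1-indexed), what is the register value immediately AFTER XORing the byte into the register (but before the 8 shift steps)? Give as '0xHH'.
Answer: 0x7B

Derivation:
Register before byte 3: 0xF1
Byte 3: 0x8A
0xF1 XOR 0x8A = 0x7B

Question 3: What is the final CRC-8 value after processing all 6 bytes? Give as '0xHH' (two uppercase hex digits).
Answer: 0x2B

Derivation:
After byte 1 (0x9E): reg=0xD3
After byte 2 (0x99): reg=0xF1
After byte 3 (0x8A): reg=0x66
After byte 4 (0x6C): reg=0x36
After byte 5 (0xD4): reg=0xA0
After byte 6 (0x77): reg=0x2B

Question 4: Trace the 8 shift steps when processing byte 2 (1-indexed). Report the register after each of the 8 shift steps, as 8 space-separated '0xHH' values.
After byte 1 (0x9E): reg=0xD3
Register before byte 2: 0xD3
After XOR with byte 0x99: 0x4A

Answer: 0x94 0x2F 0x5E 0xBC 0x7F 0xFE 0xFB 0xF1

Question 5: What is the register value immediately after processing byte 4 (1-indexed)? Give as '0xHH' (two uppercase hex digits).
Answer: 0x36

Derivation:
After byte 1 (0x9E): reg=0xD3
After byte 2 (0x99): reg=0xF1
After byte 3 (0x8A): reg=0x66
After byte 4 (0x6C): reg=0x36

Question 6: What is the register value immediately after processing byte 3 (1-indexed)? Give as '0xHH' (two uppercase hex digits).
After byte 1 (0x9E): reg=0xD3
After byte 2 (0x99): reg=0xF1
After byte 3 (0x8A): reg=0x66

Answer: 0x66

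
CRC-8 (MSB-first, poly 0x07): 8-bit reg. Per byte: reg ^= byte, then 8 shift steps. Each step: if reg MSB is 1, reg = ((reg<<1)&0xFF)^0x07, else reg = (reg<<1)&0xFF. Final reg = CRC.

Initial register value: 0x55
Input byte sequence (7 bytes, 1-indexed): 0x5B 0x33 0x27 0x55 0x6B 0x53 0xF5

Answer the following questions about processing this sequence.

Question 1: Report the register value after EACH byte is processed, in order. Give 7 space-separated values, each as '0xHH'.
0x2A 0x4F 0x1F 0xF1 0xCF 0xDD 0xD8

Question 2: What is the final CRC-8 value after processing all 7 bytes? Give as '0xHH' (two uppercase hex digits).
Answer: 0xD8

Derivation:
After byte 1 (0x5B): reg=0x2A
After byte 2 (0x33): reg=0x4F
After byte 3 (0x27): reg=0x1F
After byte 4 (0x55): reg=0xF1
After byte 5 (0x6B): reg=0xCF
After byte 6 (0x53): reg=0xDD
After byte 7 (0xF5): reg=0xD8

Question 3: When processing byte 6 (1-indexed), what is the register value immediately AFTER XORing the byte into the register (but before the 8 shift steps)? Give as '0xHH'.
Answer: 0x9C

Derivation:
Register before byte 6: 0xCF
Byte 6: 0x53
0xCF XOR 0x53 = 0x9C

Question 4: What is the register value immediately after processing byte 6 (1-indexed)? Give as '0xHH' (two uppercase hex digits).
Answer: 0xDD

Derivation:
After byte 1 (0x5B): reg=0x2A
After byte 2 (0x33): reg=0x4F
After byte 3 (0x27): reg=0x1F
After byte 4 (0x55): reg=0xF1
After byte 5 (0x6B): reg=0xCF
After byte 6 (0x53): reg=0xDD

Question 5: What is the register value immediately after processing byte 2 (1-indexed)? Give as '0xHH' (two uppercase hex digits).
After byte 1 (0x5B): reg=0x2A
After byte 2 (0x33): reg=0x4F

Answer: 0x4F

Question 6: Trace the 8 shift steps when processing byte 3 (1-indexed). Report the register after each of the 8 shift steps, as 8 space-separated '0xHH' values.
Answer: 0xD0 0xA7 0x49 0x92 0x23 0x46 0x8C 0x1F

Derivation:
After byte 1 (0x5B): reg=0x2A
After byte 2 (0x33): reg=0x4F
Register before byte 3: 0x4F
After XOR with byte 0x27: 0x68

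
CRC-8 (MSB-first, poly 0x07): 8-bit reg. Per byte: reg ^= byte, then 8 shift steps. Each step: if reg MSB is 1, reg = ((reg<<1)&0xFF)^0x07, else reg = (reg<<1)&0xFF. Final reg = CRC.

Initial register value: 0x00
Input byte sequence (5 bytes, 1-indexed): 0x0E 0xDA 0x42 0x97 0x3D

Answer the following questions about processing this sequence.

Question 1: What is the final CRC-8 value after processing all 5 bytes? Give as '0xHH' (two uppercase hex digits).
Answer: 0x6A

Derivation:
After byte 1 (0x0E): reg=0x2A
After byte 2 (0xDA): reg=0xDE
After byte 3 (0x42): reg=0xDD
After byte 4 (0x97): reg=0xF1
After byte 5 (0x3D): reg=0x6A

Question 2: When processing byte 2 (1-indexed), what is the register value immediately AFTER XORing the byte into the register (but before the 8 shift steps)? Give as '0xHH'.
Answer: 0xF0

Derivation:
Register before byte 2: 0x2A
Byte 2: 0xDA
0x2A XOR 0xDA = 0xF0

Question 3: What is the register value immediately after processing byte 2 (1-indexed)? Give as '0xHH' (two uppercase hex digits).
Answer: 0xDE

Derivation:
After byte 1 (0x0E): reg=0x2A
After byte 2 (0xDA): reg=0xDE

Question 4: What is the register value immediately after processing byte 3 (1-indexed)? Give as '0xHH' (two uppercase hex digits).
After byte 1 (0x0E): reg=0x2A
After byte 2 (0xDA): reg=0xDE
After byte 3 (0x42): reg=0xDD

Answer: 0xDD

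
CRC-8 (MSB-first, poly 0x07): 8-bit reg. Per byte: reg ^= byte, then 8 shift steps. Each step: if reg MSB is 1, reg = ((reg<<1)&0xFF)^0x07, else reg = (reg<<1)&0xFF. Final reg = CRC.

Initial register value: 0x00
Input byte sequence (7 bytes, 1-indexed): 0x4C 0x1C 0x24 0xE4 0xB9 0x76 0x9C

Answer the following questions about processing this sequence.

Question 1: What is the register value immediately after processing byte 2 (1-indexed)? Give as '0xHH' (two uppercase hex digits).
After byte 1 (0x4C): reg=0xE3
After byte 2 (0x1C): reg=0xF3

Answer: 0xF3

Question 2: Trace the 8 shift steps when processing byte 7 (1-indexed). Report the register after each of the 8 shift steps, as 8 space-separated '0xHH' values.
Answer: 0xC5 0x8D 0x1D 0x3A 0x74 0xE8 0xD7 0xA9

Derivation:
After byte 1 (0x4C): reg=0xE3
After byte 2 (0x1C): reg=0xF3
After byte 3 (0x24): reg=0x2B
After byte 4 (0xE4): reg=0x63
After byte 5 (0xB9): reg=0x08
After byte 6 (0x76): reg=0x7D
Register before byte 7: 0x7D
After XOR with byte 0x9C: 0xE1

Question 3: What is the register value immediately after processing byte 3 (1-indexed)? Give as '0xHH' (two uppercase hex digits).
Answer: 0x2B

Derivation:
After byte 1 (0x4C): reg=0xE3
After byte 2 (0x1C): reg=0xF3
After byte 3 (0x24): reg=0x2B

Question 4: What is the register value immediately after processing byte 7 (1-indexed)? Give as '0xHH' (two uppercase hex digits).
Answer: 0xA9

Derivation:
After byte 1 (0x4C): reg=0xE3
After byte 2 (0x1C): reg=0xF3
After byte 3 (0x24): reg=0x2B
After byte 4 (0xE4): reg=0x63
After byte 5 (0xB9): reg=0x08
After byte 6 (0x76): reg=0x7D
After byte 7 (0x9C): reg=0xA9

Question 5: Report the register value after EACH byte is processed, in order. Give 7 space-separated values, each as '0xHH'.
0xE3 0xF3 0x2B 0x63 0x08 0x7D 0xA9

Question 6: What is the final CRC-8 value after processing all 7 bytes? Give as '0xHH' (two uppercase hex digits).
After byte 1 (0x4C): reg=0xE3
After byte 2 (0x1C): reg=0xF3
After byte 3 (0x24): reg=0x2B
After byte 4 (0xE4): reg=0x63
After byte 5 (0xB9): reg=0x08
After byte 6 (0x76): reg=0x7D
After byte 7 (0x9C): reg=0xA9

Answer: 0xA9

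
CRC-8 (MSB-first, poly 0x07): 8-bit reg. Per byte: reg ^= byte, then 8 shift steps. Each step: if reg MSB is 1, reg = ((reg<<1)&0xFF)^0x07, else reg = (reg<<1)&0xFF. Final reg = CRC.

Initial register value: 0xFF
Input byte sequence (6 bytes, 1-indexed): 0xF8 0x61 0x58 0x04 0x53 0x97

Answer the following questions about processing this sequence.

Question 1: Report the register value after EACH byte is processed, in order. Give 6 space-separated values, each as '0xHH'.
0x15 0x4B 0x79 0x74 0xF5 0x29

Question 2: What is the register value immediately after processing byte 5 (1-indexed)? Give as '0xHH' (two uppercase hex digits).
Answer: 0xF5

Derivation:
After byte 1 (0xF8): reg=0x15
After byte 2 (0x61): reg=0x4B
After byte 3 (0x58): reg=0x79
After byte 4 (0x04): reg=0x74
After byte 5 (0x53): reg=0xF5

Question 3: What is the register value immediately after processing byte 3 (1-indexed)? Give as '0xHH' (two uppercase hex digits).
Answer: 0x79

Derivation:
After byte 1 (0xF8): reg=0x15
After byte 2 (0x61): reg=0x4B
After byte 3 (0x58): reg=0x79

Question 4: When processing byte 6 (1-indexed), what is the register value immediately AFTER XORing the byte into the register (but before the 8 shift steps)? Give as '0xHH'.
Register before byte 6: 0xF5
Byte 6: 0x97
0xF5 XOR 0x97 = 0x62

Answer: 0x62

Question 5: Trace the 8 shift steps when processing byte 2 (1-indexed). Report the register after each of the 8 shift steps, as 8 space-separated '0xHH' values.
After byte 1 (0xF8): reg=0x15
Register before byte 2: 0x15
After XOR with byte 0x61: 0x74

Answer: 0xE8 0xD7 0xA9 0x55 0xAA 0x53 0xA6 0x4B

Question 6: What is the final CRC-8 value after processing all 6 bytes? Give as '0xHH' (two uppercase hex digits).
After byte 1 (0xF8): reg=0x15
After byte 2 (0x61): reg=0x4B
After byte 3 (0x58): reg=0x79
After byte 4 (0x04): reg=0x74
After byte 5 (0x53): reg=0xF5
After byte 6 (0x97): reg=0x29

Answer: 0x29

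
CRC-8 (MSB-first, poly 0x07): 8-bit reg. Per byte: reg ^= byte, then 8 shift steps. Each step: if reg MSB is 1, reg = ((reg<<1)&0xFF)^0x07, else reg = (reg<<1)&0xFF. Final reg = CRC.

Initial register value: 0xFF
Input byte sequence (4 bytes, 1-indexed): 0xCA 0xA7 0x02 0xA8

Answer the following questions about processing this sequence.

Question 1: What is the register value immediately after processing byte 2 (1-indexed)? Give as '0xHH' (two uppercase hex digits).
After byte 1 (0xCA): reg=0x8B
After byte 2 (0xA7): reg=0xC4

Answer: 0xC4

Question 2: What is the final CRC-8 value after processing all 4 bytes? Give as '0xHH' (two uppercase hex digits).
After byte 1 (0xCA): reg=0x8B
After byte 2 (0xA7): reg=0xC4
After byte 3 (0x02): reg=0x5C
After byte 4 (0xA8): reg=0xC2

Answer: 0xC2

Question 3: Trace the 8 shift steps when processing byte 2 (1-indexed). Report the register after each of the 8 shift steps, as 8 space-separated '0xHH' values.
Answer: 0x58 0xB0 0x67 0xCE 0x9B 0x31 0x62 0xC4

Derivation:
After byte 1 (0xCA): reg=0x8B
Register before byte 2: 0x8B
After XOR with byte 0xA7: 0x2C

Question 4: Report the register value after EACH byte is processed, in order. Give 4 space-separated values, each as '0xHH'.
0x8B 0xC4 0x5C 0xC2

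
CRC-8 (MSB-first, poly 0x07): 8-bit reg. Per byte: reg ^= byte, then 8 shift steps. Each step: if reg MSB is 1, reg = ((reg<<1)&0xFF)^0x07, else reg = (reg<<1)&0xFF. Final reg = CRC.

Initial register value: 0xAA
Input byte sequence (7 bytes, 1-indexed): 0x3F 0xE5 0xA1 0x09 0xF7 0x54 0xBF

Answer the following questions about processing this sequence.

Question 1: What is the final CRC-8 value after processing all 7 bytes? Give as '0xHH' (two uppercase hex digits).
Answer: 0xFE

Derivation:
After byte 1 (0x3F): reg=0xE2
After byte 2 (0xE5): reg=0x15
After byte 3 (0xA1): reg=0x05
After byte 4 (0x09): reg=0x24
After byte 5 (0xF7): reg=0x37
After byte 6 (0x54): reg=0x2E
After byte 7 (0xBF): reg=0xFE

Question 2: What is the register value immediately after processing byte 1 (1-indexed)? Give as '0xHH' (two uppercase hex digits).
After byte 1 (0x3F): reg=0xE2

Answer: 0xE2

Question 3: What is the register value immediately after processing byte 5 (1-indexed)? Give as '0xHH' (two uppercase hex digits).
After byte 1 (0x3F): reg=0xE2
After byte 2 (0xE5): reg=0x15
After byte 3 (0xA1): reg=0x05
After byte 4 (0x09): reg=0x24
After byte 5 (0xF7): reg=0x37

Answer: 0x37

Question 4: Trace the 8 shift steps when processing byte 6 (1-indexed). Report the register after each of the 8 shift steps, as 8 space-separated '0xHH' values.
Answer: 0xC6 0x8B 0x11 0x22 0x44 0x88 0x17 0x2E

Derivation:
After byte 1 (0x3F): reg=0xE2
After byte 2 (0xE5): reg=0x15
After byte 3 (0xA1): reg=0x05
After byte 4 (0x09): reg=0x24
After byte 5 (0xF7): reg=0x37
Register before byte 6: 0x37
After XOR with byte 0x54: 0x63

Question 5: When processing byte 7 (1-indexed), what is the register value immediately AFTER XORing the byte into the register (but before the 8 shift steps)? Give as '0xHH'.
Register before byte 7: 0x2E
Byte 7: 0xBF
0x2E XOR 0xBF = 0x91

Answer: 0x91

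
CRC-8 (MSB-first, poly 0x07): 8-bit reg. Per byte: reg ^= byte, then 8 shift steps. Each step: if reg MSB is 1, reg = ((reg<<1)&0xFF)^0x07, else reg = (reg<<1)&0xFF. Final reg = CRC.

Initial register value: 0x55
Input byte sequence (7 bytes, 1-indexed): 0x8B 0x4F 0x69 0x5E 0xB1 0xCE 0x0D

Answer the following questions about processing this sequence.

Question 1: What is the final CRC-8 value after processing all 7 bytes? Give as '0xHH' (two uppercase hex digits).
Answer: 0xAA

Derivation:
After byte 1 (0x8B): reg=0x14
After byte 2 (0x4F): reg=0x86
After byte 3 (0x69): reg=0x83
After byte 4 (0x5E): reg=0x1D
After byte 5 (0xB1): reg=0x4D
After byte 6 (0xCE): reg=0x80
After byte 7 (0x0D): reg=0xAA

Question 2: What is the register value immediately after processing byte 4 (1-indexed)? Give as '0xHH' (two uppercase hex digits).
Answer: 0x1D

Derivation:
After byte 1 (0x8B): reg=0x14
After byte 2 (0x4F): reg=0x86
After byte 3 (0x69): reg=0x83
After byte 4 (0x5E): reg=0x1D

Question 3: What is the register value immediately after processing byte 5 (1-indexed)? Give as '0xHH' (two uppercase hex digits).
Answer: 0x4D

Derivation:
After byte 1 (0x8B): reg=0x14
After byte 2 (0x4F): reg=0x86
After byte 3 (0x69): reg=0x83
After byte 4 (0x5E): reg=0x1D
After byte 5 (0xB1): reg=0x4D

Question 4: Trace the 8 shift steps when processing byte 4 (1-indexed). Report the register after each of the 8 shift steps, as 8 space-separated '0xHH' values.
Answer: 0xBD 0x7D 0xFA 0xF3 0xE1 0xC5 0x8D 0x1D

Derivation:
After byte 1 (0x8B): reg=0x14
After byte 2 (0x4F): reg=0x86
After byte 3 (0x69): reg=0x83
Register before byte 4: 0x83
After XOR with byte 0x5E: 0xDD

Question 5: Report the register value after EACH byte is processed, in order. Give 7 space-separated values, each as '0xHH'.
0x14 0x86 0x83 0x1D 0x4D 0x80 0xAA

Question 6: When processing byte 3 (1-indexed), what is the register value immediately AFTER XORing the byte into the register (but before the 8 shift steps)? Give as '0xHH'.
Register before byte 3: 0x86
Byte 3: 0x69
0x86 XOR 0x69 = 0xEF

Answer: 0xEF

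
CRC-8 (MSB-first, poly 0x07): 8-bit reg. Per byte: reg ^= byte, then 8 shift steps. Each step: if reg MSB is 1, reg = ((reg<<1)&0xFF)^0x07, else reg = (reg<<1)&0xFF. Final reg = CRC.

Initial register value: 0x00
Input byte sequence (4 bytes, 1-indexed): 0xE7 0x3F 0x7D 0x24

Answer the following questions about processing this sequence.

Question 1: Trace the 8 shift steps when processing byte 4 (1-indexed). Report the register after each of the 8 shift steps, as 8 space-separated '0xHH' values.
After byte 1 (0xE7): reg=0xBB
After byte 2 (0x3F): reg=0x95
After byte 3 (0x7D): reg=0x96
Register before byte 4: 0x96
After XOR with byte 0x24: 0xB2

Answer: 0x63 0xC6 0x8B 0x11 0x22 0x44 0x88 0x17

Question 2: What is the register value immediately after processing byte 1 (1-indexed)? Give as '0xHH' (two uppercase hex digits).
Answer: 0xBB

Derivation:
After byte 1 (0xE7): reg=0xBB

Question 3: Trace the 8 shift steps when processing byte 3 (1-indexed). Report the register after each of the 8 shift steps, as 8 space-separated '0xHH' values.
Answer: 0xD7 0xA9 0x55 0xAA 0x53 0xA6 0x4B 0x96

Derivation:
After byte 1 (0xE7): reg=0xBB
After byte 2 (0x3F): reg=0x95
Register before byte 3: 0x95
After XOR with byte 0x7D: 0xE8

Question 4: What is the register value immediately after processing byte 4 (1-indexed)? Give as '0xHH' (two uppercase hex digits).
After byte 1 (0xE7): reg=0xBB
After byte 2 (0x3F): reg=0x95
After byte 3 (0x7D): reg=0x96
After byte 4 (0x24): reg=0x17

Answer: 0x17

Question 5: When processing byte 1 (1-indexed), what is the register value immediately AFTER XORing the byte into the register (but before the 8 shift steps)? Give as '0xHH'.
Register before byte 1: 0x00
Byte 1: 0xE7
0x00 XOR 0xE7 = 0xE7

Answer: 0xE7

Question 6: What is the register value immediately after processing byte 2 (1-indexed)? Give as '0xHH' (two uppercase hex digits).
After byte 1 (0xE7): reg=0xBB
After byte 2 (0x3F): reg=0x95

Answer: 0x95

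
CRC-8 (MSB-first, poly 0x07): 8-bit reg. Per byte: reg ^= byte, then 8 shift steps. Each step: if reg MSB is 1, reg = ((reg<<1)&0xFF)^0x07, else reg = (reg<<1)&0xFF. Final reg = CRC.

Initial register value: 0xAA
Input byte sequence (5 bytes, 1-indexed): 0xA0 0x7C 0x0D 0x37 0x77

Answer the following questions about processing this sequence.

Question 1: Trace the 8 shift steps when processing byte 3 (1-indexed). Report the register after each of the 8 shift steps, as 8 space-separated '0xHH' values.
After byte 1 (0xA0): reg=0x36
After byte 2 (0x7C): reg=0xF1
Register before byte 3: 0xF1
After XOR with byte 0x0D: 0xFC

Answer: 0xFF 0xF9 0xF5 0xED 0xDD 0xBD 0x7D 0xFA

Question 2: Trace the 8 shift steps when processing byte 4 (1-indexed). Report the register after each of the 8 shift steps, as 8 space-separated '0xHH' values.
Answer: 0x9D 0x3D 0x7A 0xF4 0xEF 0xD9 0xB5 0x6D

Derivation:
After byte 1 (0xA0): reg=0x36
After byte 2 (0x7C): reg=0xF1
After byte 3 (0x0D): reg=0xFA
Register before byte 4: 0xFA
After XOR with byte 0x37: 0xCD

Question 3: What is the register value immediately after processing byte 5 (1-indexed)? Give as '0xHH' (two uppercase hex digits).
After byte 1 (0xA0): reg=0x36
After byte 2 (0x7C): reg=0xF1
After byte 3 (0x0D): reg=0xFA
After byte 4 (0x37): reg=0x6D
After byte 5 (0x77): reg=0x46

Answer: 0x46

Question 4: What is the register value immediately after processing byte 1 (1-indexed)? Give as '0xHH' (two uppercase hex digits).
Answer: 0x36

Derivation:
After byte 1 (0xA0): reg=0x36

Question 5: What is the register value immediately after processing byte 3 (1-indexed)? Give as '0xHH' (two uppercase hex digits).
After byte 1 (0xA0): reg=0x36
After byte 2 (0x7C): reg=0xF1
After byte 3 (0x0D): reg=0xFA

Answer: 0xFA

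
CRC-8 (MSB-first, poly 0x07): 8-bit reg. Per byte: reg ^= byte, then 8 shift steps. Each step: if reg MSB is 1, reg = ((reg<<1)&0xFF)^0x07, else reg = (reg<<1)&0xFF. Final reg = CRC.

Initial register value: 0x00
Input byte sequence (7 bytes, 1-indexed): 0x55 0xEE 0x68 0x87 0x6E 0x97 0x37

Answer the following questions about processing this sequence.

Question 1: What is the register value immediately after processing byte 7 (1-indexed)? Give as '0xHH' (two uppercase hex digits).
After byte 1 (0x55): reg=0xAC
After byte 2 (0xEE): reg=0xC9
After byte 3 (0x68): reg=0x6E
After byte 4 (0x87): reg=0x91
After byte 5 (0x6E): reg=0xF3
After byte 6 (0x97): reg=0x3B
After byte 7 (0x37): reg=0x24

Answer: 0x24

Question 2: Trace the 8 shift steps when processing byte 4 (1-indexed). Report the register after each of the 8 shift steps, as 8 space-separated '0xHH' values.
After byte 1 (0x55): reg=0xAC
After byte 2 (0xEE): reg=0xC9
After byte 3 (0x68): reg=0x6E
Register before byte 4: 0x6E
After XOR with byte 0x87: 0xE9

Answer: 0xD5 0xAD 0x5D 0xBA 0x73 0xE6 0xCB 0x91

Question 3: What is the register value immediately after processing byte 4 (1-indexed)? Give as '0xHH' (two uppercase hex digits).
Answer: 0x91

Derivation:
After byte 1 (0x55): reg=0xAC
After byte 2 (0xEE): reg=0xC9
After byte 3 (0x68): reg=0x6E
After byte 4 (0x87): reg=0x91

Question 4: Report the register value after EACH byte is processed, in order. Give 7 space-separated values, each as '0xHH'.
0xAC 0xC9 0x6E 0x91 0xF3 0x3B 0x24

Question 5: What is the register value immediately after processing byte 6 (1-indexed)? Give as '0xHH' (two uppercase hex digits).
After byte 1 (0x55): reg=0xAC
After byte 2 (0xEE): reg=0xC9
After byte 3 (0x68): reg=0x6E
After byte 4 (0x87): reg=0x91
After byte 5 (0x6E): reg=0xF3
After byte 6 (0x97): reg=0x3B

Answer: 0x3B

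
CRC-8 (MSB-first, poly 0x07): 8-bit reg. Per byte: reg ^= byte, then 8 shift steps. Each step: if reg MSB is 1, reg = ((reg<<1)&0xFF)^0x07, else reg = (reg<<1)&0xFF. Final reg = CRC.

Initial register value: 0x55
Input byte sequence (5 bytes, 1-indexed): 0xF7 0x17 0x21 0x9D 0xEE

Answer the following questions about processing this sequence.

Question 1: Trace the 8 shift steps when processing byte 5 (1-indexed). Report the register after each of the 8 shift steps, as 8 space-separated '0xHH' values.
Answer: 0xD7 0xA9 0x55 0xAA 0x53 0xA6 0x4B 0x96

Derivation:
After byte 1 (0xF7): reg=0x67
After byte 2 (0x17): reg=0x57
After byte 3 (0x21): reg=0x45
After byte 4 (0x9D): reg=0x06
Register before byte 5: 0x06
After XOR with byte 0xEE: 0xE8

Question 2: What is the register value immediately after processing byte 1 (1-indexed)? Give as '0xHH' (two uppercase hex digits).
Answer: 0x67

Derivation:
After byte 1 (0xF7): reg=0x67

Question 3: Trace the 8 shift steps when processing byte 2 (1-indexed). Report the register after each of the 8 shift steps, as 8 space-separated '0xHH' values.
Answer: 0xE0 0xC7 0x89 0x15 0x2A 0x54 0xA8 0x57

Derivation:
After byte 1 (0xF7): reg=0x67
Register before byte 2: 0x67
After XOR with byte 0x17: 0x70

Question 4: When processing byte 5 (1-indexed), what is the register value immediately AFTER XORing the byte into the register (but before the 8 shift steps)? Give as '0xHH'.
Register before byte 5: 0x06
Byte 5: 0xEE
0x06 XOR 0xEE = 0xE8

Answer: 0xE8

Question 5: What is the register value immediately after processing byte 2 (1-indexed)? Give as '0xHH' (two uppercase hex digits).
Answer: 0x57

Derivation:
After byte 1 (0xF7): reg=0x67
After byte 2 (0x17): reg=0x57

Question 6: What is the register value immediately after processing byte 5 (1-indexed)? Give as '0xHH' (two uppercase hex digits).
Answer: 0x96

Derivation:
After byte 1 (0xF7): reg=0x67
After byte 2 (0x17): reg=0x57
After byte 3 (0x21): reg=0x45
After byte 4 (0x9D): reg=0x06
After byte 5 (0xEE): reg=0x96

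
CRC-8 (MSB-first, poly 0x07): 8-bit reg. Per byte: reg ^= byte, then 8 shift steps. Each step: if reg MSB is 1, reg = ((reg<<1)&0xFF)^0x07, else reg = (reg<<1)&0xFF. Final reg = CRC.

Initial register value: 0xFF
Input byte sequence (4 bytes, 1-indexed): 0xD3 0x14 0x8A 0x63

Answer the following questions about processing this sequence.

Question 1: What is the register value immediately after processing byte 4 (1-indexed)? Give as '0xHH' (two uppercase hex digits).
Answer: 0x35

Derivation:
After byte 1 (0xD3): reg=0xC4
After byte 2 (0x14): reg=0x3E
After byte 3 (0x8A): reg=0x05
After byte 4 (0x63): reg=0x35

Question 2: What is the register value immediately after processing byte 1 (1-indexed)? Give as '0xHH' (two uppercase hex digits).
Answer: 0xC4

Derivation:
After byte 1 (0xD3): reg=0xC4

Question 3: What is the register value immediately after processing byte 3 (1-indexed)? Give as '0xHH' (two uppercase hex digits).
Answer: 0x05

Derivation:
After byte 1 (0xD3): reg=0xC4
After byte 2 (0x14): reg=0x3E
After byte 3 (0x8A): reg=0x05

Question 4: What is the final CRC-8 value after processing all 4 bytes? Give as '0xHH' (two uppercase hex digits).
After byte 1 (0xD3): reg=0xC4
After byte 2 (0x14): reg=0x3E
After byte 3 (0x8A): reg=0x05
After byte 4 (0x63): reg=0x35

Answer: 0x35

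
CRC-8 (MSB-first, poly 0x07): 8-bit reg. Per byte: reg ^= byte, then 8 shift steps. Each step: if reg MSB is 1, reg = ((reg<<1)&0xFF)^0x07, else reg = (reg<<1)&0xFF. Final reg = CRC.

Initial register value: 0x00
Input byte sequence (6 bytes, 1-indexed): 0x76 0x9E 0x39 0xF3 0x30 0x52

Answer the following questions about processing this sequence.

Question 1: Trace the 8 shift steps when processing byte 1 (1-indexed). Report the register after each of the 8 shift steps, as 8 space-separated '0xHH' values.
Register before byte 1: 0x00
After XOR with byte 0x76: 0x76

Answer: 0xEC 0xDF 0xB9 0x75 0xEA 0xD3 0xA1 0x45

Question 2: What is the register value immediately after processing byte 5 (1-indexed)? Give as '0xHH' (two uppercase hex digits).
Answer: 0x27

Derivation:
After byte 1 (0x76): reg=0x45
After byte 2 (0x9E): reg=0x0F
After byte 3 (0x39): reg=0x82
After byte 4 (0xF3): reg=0x50
After byte 5 (0x30): reg=0x27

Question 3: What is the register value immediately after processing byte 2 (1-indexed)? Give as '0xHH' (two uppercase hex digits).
After byte 1 (0x76): reg=0x45
After byte 2 (0x9E): reg=0x0F

Answer: 0x0F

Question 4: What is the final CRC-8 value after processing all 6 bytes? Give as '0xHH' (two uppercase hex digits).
Answer: 0x4C

Derivation:
After byte 1 (0x76): reg=0x45
After byte 2 (0x9E): reg=0x0F
After byte 3 (0x39): reg=0x82
After byte 4 (0xF3): reg=0x50
After byte 5 (0x30): reg=0x27
After byte 6 (0x52): reg=0x4C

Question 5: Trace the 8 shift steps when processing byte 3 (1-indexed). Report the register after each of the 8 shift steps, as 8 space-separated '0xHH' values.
Answer: 0x6C 0xD8 0xB7 0x69 0xD2 0xA3 0x41 0x82

Derivation:
After byte 1 (0x76): reg=0x45
After byte 2 (0x9E): reg=0x0F
Register before byte 3: 0x0F
After XOR with byte 0x39: 0x36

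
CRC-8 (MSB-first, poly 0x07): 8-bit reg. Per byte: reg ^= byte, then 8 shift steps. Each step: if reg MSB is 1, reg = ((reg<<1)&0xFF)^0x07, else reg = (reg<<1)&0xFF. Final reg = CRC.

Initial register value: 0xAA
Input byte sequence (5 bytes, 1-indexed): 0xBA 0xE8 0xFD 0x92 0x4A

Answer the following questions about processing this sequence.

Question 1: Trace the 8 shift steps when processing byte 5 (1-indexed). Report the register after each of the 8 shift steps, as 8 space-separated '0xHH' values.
After byte 1 (0xBA): reg=0x70
After byte 2 (0xE8): reg=0xC1
After byte 3 (0xFD): reg=0xB4
After byte 4 (0x92): reg=0xF2
Register before byte 5: 0xF2
After XOR with byte 0x4A: 0xB8

Answer: 0x77 0xEE 0xDB 0xB1 0x65 0xCA 0x93 0x21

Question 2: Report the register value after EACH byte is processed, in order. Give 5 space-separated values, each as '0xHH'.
0x70 0xC1 0xB4 0xF2 0x21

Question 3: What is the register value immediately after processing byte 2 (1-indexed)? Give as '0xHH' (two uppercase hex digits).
After byte 1 (0xBA): reg=0x70
After byte 2 (0xE8): reg=0xC1

Answer: 0xC1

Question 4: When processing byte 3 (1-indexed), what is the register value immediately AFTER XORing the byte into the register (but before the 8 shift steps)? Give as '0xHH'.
Answer: 0x3C

Derivation:
Register before byte 3: 0xC1
Byte 3: 0xFD
0xC1 XOR 0xFD = 0x3C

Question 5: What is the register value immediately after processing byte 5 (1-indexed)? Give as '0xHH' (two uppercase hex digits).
After byte 1 (0xBA): reg=0x70
After byte 2 (0xE8): reg=0xC1
After byte 3 (0xFD): reg=0xB4
After byte 4 (0x92): reg=0xF2
After byte 5 (0x4A): reg=0x21

Answer: 0x21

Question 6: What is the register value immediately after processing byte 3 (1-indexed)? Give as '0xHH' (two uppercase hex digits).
Answer: 0xB4

Derivation:
After byte 1 (0xBA): reg=0x70
After byte 2 (0xE8): reg=0xC1
After byte 3 (0xFD): reg=0xB4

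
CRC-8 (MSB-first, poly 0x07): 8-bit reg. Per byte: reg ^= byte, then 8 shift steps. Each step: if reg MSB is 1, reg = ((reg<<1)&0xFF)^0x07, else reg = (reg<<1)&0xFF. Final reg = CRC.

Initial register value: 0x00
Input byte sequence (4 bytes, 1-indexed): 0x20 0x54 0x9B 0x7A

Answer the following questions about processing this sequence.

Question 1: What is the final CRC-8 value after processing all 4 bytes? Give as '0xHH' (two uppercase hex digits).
After byte 1 (0x20): reg=0xE0
After byte 2 (0x54): reg=0x05
After byte 3 (0x9B): reg=0xD3
After byte 4 (0x7A): reg=0x56

Answer: 0x56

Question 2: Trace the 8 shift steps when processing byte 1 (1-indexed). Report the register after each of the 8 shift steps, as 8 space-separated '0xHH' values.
Register before byte 1: 0x00
After XOR with byte 0x20: 0x20

Answer: 0x40 0x80 0x07 0x0E 0x1C 0x38 0x70 0xE0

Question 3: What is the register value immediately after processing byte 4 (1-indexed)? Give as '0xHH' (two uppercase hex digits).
Answer: 0x56

Derivation:
After byte 1 (0x20): reg=0xE0
After byte 2 (0x54): reg=0x05
After byte 3 (0x9B): reg=0xD3
After byte 4 (0x7A): reg=0x56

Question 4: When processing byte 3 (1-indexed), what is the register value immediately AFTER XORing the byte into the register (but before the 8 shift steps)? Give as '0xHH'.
Register before byte 3: 0x05
Byte 3: 0x9B
0x05 XOR 0x9B = 0x9E

Answer: 0x9E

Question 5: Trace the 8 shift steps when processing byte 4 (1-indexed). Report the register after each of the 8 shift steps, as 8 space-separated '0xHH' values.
After byte 1 (0x20): reg=0xE0
After byte 2 (0x54): reg=0x05
After byte 3 (0x9B): reg=0xD3
Register before byte 4: 0xD3
After XOR with byte 0x7A: 0xA9

Answer: 0x55 0xAA 0x53 0xA6 0x4B 0x96 0x2B 0x56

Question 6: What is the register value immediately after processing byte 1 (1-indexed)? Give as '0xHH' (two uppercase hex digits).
Answer: 0xE0

Derivation:
After byte 1 (0x20): reg=0xE0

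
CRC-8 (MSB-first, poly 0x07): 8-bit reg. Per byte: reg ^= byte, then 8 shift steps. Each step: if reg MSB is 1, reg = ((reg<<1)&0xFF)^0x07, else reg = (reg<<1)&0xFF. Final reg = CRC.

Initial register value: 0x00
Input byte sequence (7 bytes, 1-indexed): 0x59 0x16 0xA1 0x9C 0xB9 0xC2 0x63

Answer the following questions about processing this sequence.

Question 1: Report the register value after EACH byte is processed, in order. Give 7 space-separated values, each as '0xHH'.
0x88 0xD3 0x59 0x55 0x8A 0xFF 0xDD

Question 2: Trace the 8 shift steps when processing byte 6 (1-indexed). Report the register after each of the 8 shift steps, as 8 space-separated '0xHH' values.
Answer: 0x90 0x27 0x4E 0x9C 0x3F 0x7E 0xFC 0xFF

Derivation:
After byte 1 (0x59): reg=0x88
After byte 2 (0x16): reg=0xD3
After byte 3 (0xA1): reg=0x59
After byte 4 (0x9C): reg=0x55
After byte 5 (0xB9): reg=0x8A
Register before byte 6: 0x8A
After XOR with byte 0xC2: 0x48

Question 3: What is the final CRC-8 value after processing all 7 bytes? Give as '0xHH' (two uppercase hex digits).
After byte 1 (0x59): reg=0x88
After byte 2 (0x16): reg=0xD3
After byte 3 (0xA1): reg=0x59
After byte 4 (0x9C): reg=0x55
After byte 5 (0xB9): reg=0x8A
After byte 6 (0xC2): reg=0xFF
After byte 7 (0x63): reg=0xDD

Answer: 0xDD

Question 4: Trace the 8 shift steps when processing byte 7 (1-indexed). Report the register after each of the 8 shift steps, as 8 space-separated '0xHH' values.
Answer: 0x3F 0x7E 0xFC 0xFF 0xF9 0xF5 0xED 0xDD

Derivation:
After byte 1 (0x59): reg=0x88
After byte 2 (0x16): reg=0xD3
After byte 3 (0xA1): reg=0x59
After byte 4 (0x9C): reg=0x55
After byte 5 (0xB9): reg=0x8A
After byte 6 (0xC2): reg=0xFF
Register before byte 7: 0xFF
After XOR with byte 0x63: 0x9C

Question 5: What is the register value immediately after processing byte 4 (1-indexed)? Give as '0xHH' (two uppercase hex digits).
Answer: 0x55

Derivation:
After byte 1 (0x59): reg=0x88
After byte 2 (0x16): reg=0xD3
After byte 3 (0xA1): reg=0x59
After byte 4 (0x9C): reg=0x55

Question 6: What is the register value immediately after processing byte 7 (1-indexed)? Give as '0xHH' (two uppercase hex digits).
After byte 1 (0x59): reg=0x88
After byte 2 (0x16): reg=0xD3
After byte 3 (0xA1): reg=0x59
After byte 4 (0x9C): reg=0x55
After byte 5 (0xB9): reg=0x8A
After byte 6 (0xC2): reg=0xFF
After byte 7 (0x63): reg=0xDD

Answer: 0xDD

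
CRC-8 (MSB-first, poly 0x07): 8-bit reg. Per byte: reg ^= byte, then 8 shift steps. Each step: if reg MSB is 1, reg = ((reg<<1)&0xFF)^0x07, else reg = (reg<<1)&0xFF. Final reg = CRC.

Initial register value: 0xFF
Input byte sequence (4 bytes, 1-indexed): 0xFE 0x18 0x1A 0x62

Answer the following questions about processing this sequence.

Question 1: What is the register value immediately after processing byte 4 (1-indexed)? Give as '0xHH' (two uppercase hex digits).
Answer: 0x19

Derivation:
After byte 1 (0xFE): reg=0x07
After byte 2 (0x18): reg=0x5D
After byte 3 (0x1A): reg=0xD2
After byte 4 (0x62): reg=0x19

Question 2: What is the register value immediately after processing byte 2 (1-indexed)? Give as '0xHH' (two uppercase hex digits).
Answer: 0x5D

Derivation:
After byte 1 (0xFE): reg=0x07
After byte 2 (0x18): reg=0x5D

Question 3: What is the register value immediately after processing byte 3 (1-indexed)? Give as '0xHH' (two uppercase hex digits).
After byte 1 (0xFE): reg=0x07
After byte 2 (0x18): reg=0x5D
After byte 3 (0x1A): reg=0xD2

Answer: 0xD2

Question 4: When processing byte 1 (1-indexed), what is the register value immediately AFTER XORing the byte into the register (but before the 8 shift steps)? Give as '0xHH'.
Register before byte 1: 0xFF
Byte 1: 0xFE
0xFF XOR 0xFE = 0x01

Answer: 0x01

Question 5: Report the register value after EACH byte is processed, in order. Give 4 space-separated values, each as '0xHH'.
0x07 0x5D 0xD2 0x19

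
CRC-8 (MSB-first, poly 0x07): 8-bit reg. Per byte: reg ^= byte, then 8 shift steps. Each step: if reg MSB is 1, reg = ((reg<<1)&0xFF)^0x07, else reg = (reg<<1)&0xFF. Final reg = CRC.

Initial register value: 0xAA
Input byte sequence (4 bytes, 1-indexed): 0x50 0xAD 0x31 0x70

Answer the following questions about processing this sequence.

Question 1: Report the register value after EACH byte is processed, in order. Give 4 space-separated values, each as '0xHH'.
0xE8 0xDC 0x8D 0xFD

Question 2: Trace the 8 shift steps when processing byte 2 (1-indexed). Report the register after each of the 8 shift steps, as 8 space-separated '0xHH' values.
Answer: 0x8A 0x13 0x26 0x4C 0x98 0x37 0x6E 0xDC

Derivation:
After byte 1 (0x50): reg=0xE8
Register before byte 2: 0xE8
After XOR with byte 0xAD: 0x45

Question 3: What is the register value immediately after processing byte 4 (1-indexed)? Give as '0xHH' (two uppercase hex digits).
After byte 1 (0x50): reg=0xE8
After byte 2 (0xAD): reg=0xDC
After byte 3 (0x31): reg=0x8D
After byte 4 (0x70): reg=0xFD

Answer: 0xFD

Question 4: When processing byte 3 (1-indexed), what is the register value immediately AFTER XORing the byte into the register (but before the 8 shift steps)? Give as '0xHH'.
Answer: 0xED

Derivation:
Register before byte 3: 0xDC
Byte 3: 0x31
0xDC XOR 0x31 = 0xED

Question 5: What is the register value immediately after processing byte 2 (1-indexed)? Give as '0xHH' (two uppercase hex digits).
Answer: 0xDC

Derivation:
After byte 1 (0x50): reg=0xE8
After byte 2 (0xAD): reg=0xDC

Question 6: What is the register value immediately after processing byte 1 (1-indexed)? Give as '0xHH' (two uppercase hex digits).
After byte 1 (0x50): reg=0xE8

Answer: 0xE8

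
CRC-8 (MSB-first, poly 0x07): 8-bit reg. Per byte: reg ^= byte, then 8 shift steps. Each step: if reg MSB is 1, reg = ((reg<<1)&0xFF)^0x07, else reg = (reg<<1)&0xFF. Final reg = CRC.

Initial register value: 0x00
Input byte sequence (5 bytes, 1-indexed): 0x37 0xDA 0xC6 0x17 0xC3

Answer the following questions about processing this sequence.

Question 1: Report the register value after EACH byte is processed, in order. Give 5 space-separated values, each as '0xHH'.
0x85 0x9A 0x93 0x95 0xA5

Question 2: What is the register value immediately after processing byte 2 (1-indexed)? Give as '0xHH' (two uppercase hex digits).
After byte 1 (0x37): reg=0x85
After byte 2 (0xDA): reg=0x9A

Answer: 0x9A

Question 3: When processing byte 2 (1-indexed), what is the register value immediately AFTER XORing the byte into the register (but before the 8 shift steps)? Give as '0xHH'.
Answer: 0x5F

Derivation:
Register before byte 2: 0x85
Byte 2: 0xDA
0x85 XOR 0xDA = 0x5F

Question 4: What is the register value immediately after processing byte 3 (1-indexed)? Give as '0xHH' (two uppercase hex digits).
Answer: 0x93

Derivation:
After byte 1 (0x37): reg=0x85
After byte 2 (0xDA): reg=0x9A
After byte 3 (0xC6): reg=0x93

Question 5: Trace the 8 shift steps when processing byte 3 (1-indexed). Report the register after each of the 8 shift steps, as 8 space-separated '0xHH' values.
After byte 1 (0x37): reg=0x85
After byte 2 (0xDA): reg=0x9A
Register before byte 3: 0x9A
After XOR with byte 0xC6: 0x5C

Answer: 0xB8 0x77 0xEE 0xDB 0xB1 0x65 0xCA 0x93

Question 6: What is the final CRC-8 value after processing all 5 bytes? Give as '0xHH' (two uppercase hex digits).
After byte 1 (0x37): reg=0x85
After byte 2 (0xDA): reg=0x9A
After byte 3 (0xC6): reg=0x93
After byte 4 (0x17): reg=0x95
After byte 5 (0xC3): reg=0xA5

Answer: 0xA5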